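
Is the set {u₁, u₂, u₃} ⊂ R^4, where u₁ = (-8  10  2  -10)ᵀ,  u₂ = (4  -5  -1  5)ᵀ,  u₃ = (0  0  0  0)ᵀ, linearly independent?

linearly dependent

One of the vectors is the zero vector, so the set is linearly dependent.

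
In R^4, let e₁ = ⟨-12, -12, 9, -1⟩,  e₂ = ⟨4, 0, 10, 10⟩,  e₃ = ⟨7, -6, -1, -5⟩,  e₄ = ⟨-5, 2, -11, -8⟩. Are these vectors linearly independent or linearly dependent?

linearly independent

The matrix [e₁|e₂|e₃|e₄] has determinant -2816.
A nonzero determinant means the columns are linearly independent.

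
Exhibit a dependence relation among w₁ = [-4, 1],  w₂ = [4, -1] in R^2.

w₁ + w₂ = 0

Set up α₁w₁ + α₂w₂ = 0 and solve the homogeneous system.
One solution (up to scaling) is (1, 1).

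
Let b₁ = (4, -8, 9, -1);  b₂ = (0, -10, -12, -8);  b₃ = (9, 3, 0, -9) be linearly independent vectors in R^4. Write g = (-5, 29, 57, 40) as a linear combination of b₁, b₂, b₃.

Set up the augmented matrix [b₁ | b₂ | b₃ | g] and row-reduce.
The system has the unique solution (c₁, c₂, c₃) = (1, -4, -1).

g = b₁ - 4b₂ - b₃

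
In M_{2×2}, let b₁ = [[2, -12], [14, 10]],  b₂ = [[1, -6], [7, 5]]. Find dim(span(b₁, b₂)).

Pass to coordinate vectors with respect to the basis {E₁₁, E₁₂, E₂₁, E₂₂}.
Row-reduce the 2×4 matrix with these as rows.
Exactly 1 pivot survives; hence the rank is 1.

1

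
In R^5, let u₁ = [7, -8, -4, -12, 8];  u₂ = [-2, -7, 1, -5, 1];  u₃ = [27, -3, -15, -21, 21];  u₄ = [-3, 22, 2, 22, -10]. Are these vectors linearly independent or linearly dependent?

Row-reduce the matrix whose columns are u₁, u₂, u₃, u₄.
The reduction yields 2 nonzero rows, so the rank is 2.
Since rank 2 < 4, the set is linearly dependent.

linearly dependent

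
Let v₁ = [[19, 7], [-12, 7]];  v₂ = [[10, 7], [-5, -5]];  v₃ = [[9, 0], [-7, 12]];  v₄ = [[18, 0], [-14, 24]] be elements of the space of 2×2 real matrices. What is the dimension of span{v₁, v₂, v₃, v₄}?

Use coordinates relative to {E₁₁, E₁₂, E₂₁, E₂₂}.
Put the 4×4 matrix [v₁|v₂|v₃|v₄] into echelon form.
Exactly 2 pivots survive; hence the rank is 2.

2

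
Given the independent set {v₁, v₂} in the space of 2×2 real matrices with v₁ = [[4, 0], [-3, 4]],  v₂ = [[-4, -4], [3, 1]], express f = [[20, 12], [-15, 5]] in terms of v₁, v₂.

f = 2v₁ - 3v₂

Work in coordinates with respect to the standard basis {E₁₁, E₁₂, E₂₁, E₂₂}.
Set up the augmented matrix [v₁ | v₂ | f] and row-reduce.
The system has the unique solution (α₁, α₂) = (2, -3).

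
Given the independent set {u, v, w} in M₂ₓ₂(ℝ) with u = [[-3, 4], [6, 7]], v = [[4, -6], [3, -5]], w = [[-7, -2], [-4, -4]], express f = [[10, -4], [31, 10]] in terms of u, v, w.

Take coordinate vectors relative to {E₁₁, E₁₂, E₂₁, E₂₂}.
Solve the system with u, v, w as columns and f as the right-hand side.
Back-substitution yields (c₁, c₂, c₃) = (3, 3, -1).

f = 3u + 3v - w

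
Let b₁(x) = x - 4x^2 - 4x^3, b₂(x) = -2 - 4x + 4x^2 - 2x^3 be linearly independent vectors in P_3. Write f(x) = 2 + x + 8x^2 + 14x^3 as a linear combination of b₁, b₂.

f = -3b₁ - b₂

Work in coordinates with respect to the standard basis {1, x, …, x^3}.
Since b₁, b₂ are independent, the coefficients expressing f are uniquely determined by a linear system.
Back-substitution yields (a₁, a₂) = (-3, -1).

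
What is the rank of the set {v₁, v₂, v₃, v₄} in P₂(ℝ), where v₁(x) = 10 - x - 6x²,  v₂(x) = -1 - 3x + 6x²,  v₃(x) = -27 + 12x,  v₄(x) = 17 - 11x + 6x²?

Pass to coordinate vectors with respect to the basis {1, x, x²}.
Form the matrix with v₁, v₂, v₃, v₄ as columns and reduce.
There are 2 pivot columns, so rank = 2.
(With 4 elements in a 3-dimensional space the rank is at most 3.)

rank 2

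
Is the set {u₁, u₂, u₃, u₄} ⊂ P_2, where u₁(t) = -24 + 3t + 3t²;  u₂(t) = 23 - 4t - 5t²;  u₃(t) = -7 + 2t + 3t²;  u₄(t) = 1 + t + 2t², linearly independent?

Write each element as a coordinate vector in ℝ³ using {1, t, t²}.
There are 4 vectors in a 3-dimensional space, so they cannot be linearly independent.

linearly dependent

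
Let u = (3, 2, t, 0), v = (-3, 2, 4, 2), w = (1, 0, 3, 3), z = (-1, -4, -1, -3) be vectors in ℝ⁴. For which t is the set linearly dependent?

The set is linearly dependent precisely when det[u; v; w; z] = 0.
The determinant works out to -44*t - 152.
Solving -44*t - 152 = 0 yields t = -38/11.

t = -38/11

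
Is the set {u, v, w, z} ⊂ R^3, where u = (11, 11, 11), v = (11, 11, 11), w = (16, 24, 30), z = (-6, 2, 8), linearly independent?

linearly dependent

There are 4 vectors in a 3-dimensional space, so they cannot be linearly independent.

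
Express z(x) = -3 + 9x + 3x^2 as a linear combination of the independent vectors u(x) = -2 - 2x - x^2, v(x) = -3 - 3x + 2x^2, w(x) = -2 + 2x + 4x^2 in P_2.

z = 3u - 3v + 3w

Work in coordinates with respect to the standard basis {1, x, x^2}.
Since u, v, w are independent, the coefficients expressing z are uniquely determined by a linear system.
The system has the unique solution (a₁, a₂, a₃) = (3, -3, 3).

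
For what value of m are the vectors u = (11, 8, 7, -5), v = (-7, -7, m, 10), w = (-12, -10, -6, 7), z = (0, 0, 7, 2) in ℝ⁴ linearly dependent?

Dependence holds iff the 4×4 matrix [u v w z] is singular.
Expanding, det = 28*m - 385.
Setting this to zero gives m = 55/4.

m = 55/4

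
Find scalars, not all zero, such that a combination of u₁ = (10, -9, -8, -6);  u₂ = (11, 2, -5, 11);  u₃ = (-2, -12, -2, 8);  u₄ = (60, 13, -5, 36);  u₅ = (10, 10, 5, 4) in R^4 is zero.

Row-reduce the matrix with u₁, u₂, u₃, u₄, u₅ as columns; the null space gives the coefficients.
The free variable yields coefficients (1, 2, 1, -1, 3) (any nonzero multiple also works).

u₁ + 2u₂ + u₃ - u₄ + 3u₅ = 0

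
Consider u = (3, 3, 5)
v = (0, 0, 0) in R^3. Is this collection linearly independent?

linearly dependent

One of the vectors is the zero vector, so the set is linearly dependent.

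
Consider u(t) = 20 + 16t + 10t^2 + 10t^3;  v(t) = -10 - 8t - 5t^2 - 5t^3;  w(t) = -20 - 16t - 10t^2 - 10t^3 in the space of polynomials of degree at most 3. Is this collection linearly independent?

linearly dependent

Take coordinates with respect to the standard basis {1, t, …, t^3}.
Place the vectors as rows of a 3×4 matrix and reduce to echelon form.
The reduction yields 1 nonzero row, so the rank is 1.
Since rank 1 < 3, the set is linearly dependent.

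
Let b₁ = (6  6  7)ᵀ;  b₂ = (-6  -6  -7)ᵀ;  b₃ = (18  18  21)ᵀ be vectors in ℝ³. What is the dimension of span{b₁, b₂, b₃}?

Row-reduce the 3×3 matrix with these as rows.
There is 1 pivot column, so rank = 1.

1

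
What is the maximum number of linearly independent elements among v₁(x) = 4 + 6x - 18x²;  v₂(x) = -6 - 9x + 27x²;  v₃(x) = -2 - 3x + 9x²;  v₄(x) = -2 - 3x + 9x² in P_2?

Pass to coordinate vectors with respect to the basis {1, x, x²}.
Put the 3×4 matrix [v₁|v₂|v₃|v₄] into echelon form.
Reduction leaves 1 leading entry, giving rank 1.
(With 4 elements in a 3-dimensional space the rank is at most 3.)

1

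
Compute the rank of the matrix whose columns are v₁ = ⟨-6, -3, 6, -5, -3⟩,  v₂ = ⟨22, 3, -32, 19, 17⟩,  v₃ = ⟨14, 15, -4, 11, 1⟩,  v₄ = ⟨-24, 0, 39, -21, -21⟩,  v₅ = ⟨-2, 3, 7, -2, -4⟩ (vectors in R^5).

Put the 5×5 matrix [v₁|v₂|v₃|v₄|v₅] into echelon form.
Exactly 2 pivots survive; hence the rank is 2.

2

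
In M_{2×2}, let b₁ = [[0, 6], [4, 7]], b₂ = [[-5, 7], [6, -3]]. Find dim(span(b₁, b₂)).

Use coordinates relative to {E₁₁, E₁₂, E₂₁, E₂₂}.
Apply Gaussian elimination to the matrix whose rows are b₁, b₂.
The echelon form has 2 nonzero rows, so the rank is 2.

dim = 2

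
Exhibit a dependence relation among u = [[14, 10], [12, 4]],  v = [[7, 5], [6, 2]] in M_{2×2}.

u - 2v = 0

Write each element as a vector in ℝ⁴ using {E₁₁, E₁₂, E₂₁, E₂₂}.
Row-reduce the matrix with u, v as columns; the null space gives the coefficients.
A generator of the null space is (1, -2).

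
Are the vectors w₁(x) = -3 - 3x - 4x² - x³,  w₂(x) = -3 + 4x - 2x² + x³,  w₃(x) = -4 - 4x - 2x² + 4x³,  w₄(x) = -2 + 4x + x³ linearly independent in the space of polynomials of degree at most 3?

Write each element as a coordinate vector in ℝ⁴ using {1, x, …, x³}.
Row-reduce the matrix whose columns are w₁, w₂, w₃, w₄.
The reduction yields 4 nonzero rows, so the rank is 4.
Since rank = 4 (the number of vectors), the set is linearly independent.

linearly independent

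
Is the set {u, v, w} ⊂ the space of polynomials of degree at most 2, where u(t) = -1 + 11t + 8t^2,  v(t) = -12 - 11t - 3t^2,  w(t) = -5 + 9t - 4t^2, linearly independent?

linearly independent

Take coordinates with respect to the standard basis {1, t, t^2}.
Row-reduce the matrix whose columns are u, v, w.
The reduction yields 3 nonzero rows, so the rank is 3.
Since rank = 3 (the number of vectors), the set is linearly independent.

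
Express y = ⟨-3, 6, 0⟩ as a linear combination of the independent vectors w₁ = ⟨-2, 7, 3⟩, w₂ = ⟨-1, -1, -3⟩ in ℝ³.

Write y = a₁w₁ + a₂w₂ and equate components.
Back-substitution yields (a₁, a₂) = (1, 1).

y = w₁ + w₂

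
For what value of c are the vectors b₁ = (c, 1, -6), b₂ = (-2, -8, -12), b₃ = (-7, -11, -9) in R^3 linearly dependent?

The set is linearly dependent precisely when det[b₁; b₂; b₃] = 0.
Expanding, det = 270 - 60*c.
Setting this to zero gives c = 9/2.

c = 9/2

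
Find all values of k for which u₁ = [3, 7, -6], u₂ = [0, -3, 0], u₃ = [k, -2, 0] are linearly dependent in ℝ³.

Place the vectors as rows of a 3×3 matrix; dependence ⇔ determinant zero.
Cofactor expansion gives det = -18*k.
This vanishes exactly when k = 0.

k = 0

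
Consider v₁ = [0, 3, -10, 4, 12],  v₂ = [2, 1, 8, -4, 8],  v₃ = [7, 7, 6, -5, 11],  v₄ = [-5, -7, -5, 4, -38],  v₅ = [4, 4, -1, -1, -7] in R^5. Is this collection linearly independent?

Row-reduce the matrix whose columns are v₁, v₂, v₃, v₄, v₅.
The reduction yields 3 nonzero rows, so the rank is 3.
Since rank 3 < 5, the set is linearly dependent.

linearly dependent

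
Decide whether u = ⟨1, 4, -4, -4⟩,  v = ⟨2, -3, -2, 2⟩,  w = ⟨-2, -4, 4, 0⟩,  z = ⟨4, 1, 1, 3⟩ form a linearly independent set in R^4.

linearly independent

Row-reduce the matrix whose columns are u, v, w, z.
The reduction yields 4 nonzero rows, so the rank is 4.
Since rank = 4 (the number of vectors), the set is linearly independent.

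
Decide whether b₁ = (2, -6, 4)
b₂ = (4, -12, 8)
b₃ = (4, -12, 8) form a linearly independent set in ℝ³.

linearly dependent

Row-reduce the matrix whose columns are b₁, b₂, b₃.
The reduction yields 1 nonzero row, so the rank is 1.
Since rank 1 < 3, the set is linearly dependent.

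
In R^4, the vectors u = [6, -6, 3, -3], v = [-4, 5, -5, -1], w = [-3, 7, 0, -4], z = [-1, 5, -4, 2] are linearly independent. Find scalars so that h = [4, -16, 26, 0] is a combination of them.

Set up the augmented matrix [u | v | w | z | h] and row-reduce.
Back-substitution yields (c₁, …, c₄) = (-2, -4, 1, -3).

h = -2u - 4v + w - 3z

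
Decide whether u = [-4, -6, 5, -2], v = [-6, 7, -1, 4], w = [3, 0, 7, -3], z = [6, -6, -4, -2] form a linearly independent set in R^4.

Row-reduce the matrix whose columns are u, v, w, z.
The reduction yields 4 nonzero rows, so the rank is 4.
Since rank = 4 (the number of vectors), the set is linearly independent.

linearly independent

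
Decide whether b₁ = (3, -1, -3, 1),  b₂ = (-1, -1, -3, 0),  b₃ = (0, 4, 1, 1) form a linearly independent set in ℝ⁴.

linearly independent

Row-reduce the matrix whose columns are b₁, b₂, b₃.
The reduction yields 3 nonzero rows, so the rank is 3.
Since rank = 3 (the number of vectors), the set is linearly independent.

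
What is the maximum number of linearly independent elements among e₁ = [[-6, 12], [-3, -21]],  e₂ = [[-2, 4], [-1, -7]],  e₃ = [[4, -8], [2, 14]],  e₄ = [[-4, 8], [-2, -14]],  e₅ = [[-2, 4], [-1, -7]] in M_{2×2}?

Represent each element by its coordinate vector in ℝ⁴.
Put the 4×5 matrix [e₁|e₂|e₃|e₄|e₅] into echelon form.
The echelon form has 1 nonzero row, so the rank is 1.
(With 5 elements in a 4-dimensional space the rank is at most 4.)

1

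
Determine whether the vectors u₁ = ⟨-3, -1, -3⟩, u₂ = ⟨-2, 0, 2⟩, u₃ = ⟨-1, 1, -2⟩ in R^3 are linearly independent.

linearly independent

The matrix [u₁|u₂|u₃] has determinant 18.
A nonzero determinant means the columns are linearly independent.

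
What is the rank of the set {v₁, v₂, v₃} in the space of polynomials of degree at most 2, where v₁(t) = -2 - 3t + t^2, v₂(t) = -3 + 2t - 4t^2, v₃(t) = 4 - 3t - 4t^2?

Represent each element by its coordinate vector in ℝ³.
Put the 3×3 matrix [v₁|v₂|v₃] into echelon form.
Exactly 3 pivots survive; hence the rank is 3.

3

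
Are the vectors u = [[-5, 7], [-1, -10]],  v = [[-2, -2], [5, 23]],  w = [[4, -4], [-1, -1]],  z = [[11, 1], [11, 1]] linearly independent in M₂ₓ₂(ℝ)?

Write each element as a coordinate vector in ℝ⁴ using {E₁₁, E₁₂, E₂₁, E₂₂}.
Form the 4×4 matrix with these as columns; its determinant is 0.
A zero determinant means the columns are linearly dependent.
Indeed 2u + v + 3w = 0.

linearly dependent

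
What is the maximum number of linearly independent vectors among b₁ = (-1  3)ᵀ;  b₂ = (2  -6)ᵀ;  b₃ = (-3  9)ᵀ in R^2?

1

Apply Gaussian elimination to the matrix whose rows are b₁, b₂, b₃.
Reduction leaves 1 leading entry, giving rank 1.
(With 3 elements in a 2-dimensional space the rank is at most 2.)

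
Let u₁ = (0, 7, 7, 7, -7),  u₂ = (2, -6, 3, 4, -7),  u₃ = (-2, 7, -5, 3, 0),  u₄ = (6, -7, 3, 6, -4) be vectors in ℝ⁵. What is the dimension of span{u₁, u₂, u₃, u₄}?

Form the matrix with u₁, u₂, u₃, u₄ as columns and reduce.
Reduction leaves 4 leading entries, giving rank 4.

4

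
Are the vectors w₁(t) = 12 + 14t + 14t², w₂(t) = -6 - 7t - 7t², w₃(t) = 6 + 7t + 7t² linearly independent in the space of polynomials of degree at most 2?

Take coordinates with respect to the standard basis {1, t, t²}.
Form the 3×3 matrix with these as columns; its determinant is 0.
A zero determinant means the columns are linearly dependent.

linearly dependent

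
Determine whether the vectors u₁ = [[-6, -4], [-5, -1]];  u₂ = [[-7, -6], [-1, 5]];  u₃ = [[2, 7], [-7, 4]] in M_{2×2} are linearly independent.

linearly independent

Write each element as a coordinate vector in ℝ⁴ using {E₁₁, E₁₂, E₂₁, E₂₂}.
Place the vectors as rows of a 3×4 matrix and reduce to echelon form.
The reduction yields 3 nonzero rows, so the rank is 3.
Since rank = 3 (the number of vectors), the set is linearly independent.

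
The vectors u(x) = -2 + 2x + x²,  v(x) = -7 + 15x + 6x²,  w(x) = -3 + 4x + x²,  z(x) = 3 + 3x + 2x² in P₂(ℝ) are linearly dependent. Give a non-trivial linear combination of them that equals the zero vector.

Pass to coordinate vectors relative to the basis {1, x, x²}.
Write the vectors as columns of a matrix and find a nonzero vector in its null space.
A generator of the null space is (2, -1, 2, 1).

2u - v + 2w + z = 0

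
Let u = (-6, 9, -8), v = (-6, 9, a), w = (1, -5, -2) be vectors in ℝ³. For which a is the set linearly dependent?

a = -8

The vectors are dependent exactly when the determinant of the matrix with rows u, v, w vanishes.
The determinant works out to -21*a - 168.
Setting this to zero gives a = -8.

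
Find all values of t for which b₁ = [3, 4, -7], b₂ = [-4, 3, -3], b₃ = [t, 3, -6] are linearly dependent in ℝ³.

t = 13/3

Dependence holds iff the 3×3 matrix [b₁ b₂ b₃] is singular.
Expanding, det = 9*t - 39.
This vanishes exactly when t = 13/3.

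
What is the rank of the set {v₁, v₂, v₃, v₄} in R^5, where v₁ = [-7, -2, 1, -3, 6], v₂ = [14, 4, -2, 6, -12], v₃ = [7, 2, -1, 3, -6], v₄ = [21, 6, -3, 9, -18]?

rank 1

Form the matrix with v₁, v₂, v₃, v₄ as columns and reduce.
The echelon form has 1 nonzero row, so the rank is 1.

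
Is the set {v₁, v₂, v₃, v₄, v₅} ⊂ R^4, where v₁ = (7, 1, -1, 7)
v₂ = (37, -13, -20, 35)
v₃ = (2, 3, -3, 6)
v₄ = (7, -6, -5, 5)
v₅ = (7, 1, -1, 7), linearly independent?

linearly dependent

There are 5 vectors in a 4-dimensional space, so they cannot be linearly independent.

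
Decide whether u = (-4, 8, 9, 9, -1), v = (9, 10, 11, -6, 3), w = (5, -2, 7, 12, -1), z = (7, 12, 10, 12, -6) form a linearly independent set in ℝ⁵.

linearly independent

Place the vectors as rows of a 4×5 matrix and reduce to echelon form.
The reduction yields 4 nonzero rows, so the rank is 4.
Since rank = 4 (the number of vectors), the set is linearly independent.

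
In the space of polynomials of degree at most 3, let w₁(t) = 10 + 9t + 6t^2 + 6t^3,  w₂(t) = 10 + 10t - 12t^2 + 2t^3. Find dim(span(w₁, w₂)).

dim = 2

Use coordinates relative to {1, t, …, t^3}.
Row-reduce the 2×4 matrix with these as rows.
The echelon form has 2 nonzero rows, so the rank is 2.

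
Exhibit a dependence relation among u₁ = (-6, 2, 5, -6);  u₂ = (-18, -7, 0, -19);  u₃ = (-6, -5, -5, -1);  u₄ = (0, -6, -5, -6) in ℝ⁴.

Set up α₁u₁ + … + α₄u₄ = 0 and solve the homogeneous system.
A generator of the null space is (2, -1, 1, 1).

2u₁ - u₂ + u₃ + u₄ = 0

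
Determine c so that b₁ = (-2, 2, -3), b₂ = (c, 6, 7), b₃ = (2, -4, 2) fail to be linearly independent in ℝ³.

Place the vectors as rows of a 3×3 matrix; dependence ⇔ determinant zero.
Cofactor expansion gives det = 8*c - 16.
This vanishes exactly when c = 2.

c = 2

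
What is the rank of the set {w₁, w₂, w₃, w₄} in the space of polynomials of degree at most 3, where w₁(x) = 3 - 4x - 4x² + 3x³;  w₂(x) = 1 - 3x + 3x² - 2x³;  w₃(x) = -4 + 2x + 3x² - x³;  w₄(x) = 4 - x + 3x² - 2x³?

4

Pass to coordinate vectors with respect to the basis {1, x, …, x³}.
Form the matrix with w₁, w₂, w₃, w₄ as columns and reduce.
There are 4 pivot columns, so rank = 4.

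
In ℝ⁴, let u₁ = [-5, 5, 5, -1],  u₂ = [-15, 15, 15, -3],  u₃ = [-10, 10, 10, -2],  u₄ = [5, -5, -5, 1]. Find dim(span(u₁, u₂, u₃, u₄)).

Row-reduce the 4×4 matrix with these as rows.
Exactly 1 pivot survives; hence the rank is 1.

1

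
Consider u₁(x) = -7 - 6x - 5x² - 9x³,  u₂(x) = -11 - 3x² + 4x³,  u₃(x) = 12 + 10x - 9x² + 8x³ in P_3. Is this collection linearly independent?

linearly independent

Take coordinates with respect to the standard basis {1, x, …, x³}.
Row-reduce the matrix whose columns are u₁, u₂, u₃.
The reduction yields 3 nonzero rows, so the rank is 3.
Since rank = 3 (the number of vectors), the set is linearly independent.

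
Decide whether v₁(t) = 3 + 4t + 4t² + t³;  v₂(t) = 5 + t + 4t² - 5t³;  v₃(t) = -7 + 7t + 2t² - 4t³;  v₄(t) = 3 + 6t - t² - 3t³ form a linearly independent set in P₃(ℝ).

Write each element as a coordinate vector in ℝ⁴ using {1, t, …, t³}.
Form the 4×4 matrix with these as columns; its determinant is 2503.
A nonzero determinant means the columns are linearly independent.

linearly independent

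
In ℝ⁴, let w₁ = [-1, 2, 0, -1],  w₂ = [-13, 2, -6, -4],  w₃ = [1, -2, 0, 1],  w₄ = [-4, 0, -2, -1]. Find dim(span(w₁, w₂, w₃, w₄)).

Form the matrix with w₁, w₂, w₃, w₄ as columns and reduce.
There are 2 pivot columns, so rank = 2.

dim = 2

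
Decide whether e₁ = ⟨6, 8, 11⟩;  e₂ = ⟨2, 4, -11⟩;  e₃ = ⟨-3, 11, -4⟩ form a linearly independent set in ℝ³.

The matrix [e₁|e₂|e₃] has determinant 1332.
A nonzero determinant means the columns are linearly independent.

linearly independent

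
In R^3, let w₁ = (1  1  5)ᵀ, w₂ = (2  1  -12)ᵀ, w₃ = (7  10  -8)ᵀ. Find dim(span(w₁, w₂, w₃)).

Put the 3×3 matrix [w₁|w₂|w₃] into echelon form.
Exactly 3 pivots survive; hence the rank is 3.

3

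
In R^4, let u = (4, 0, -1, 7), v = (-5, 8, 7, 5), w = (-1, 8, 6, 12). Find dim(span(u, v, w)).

2

Row-reduce the 3×4 matrix with these as rows.
Reduction leaves 2 leading entries, giving rank 2.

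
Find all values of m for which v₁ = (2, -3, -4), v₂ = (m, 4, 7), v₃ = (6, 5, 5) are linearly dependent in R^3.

Dependence holds iff the 3×3 matrix [v₁ v₂ v₃] is singular.
The determinant works out to -5*m - 60.
Solving -5*m - 60 = 0 yields m = -12.

m = -12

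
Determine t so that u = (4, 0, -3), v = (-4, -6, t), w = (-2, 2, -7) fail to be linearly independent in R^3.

The set is linearly dependent precisely when det[u; v; w] = 0.
The determinant works out to 228 - 8*t.
This vanishes exactly when t = 57/2.

t = 57/2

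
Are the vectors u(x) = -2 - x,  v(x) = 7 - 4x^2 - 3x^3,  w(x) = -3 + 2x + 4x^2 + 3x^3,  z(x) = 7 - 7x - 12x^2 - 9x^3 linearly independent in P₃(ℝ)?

linearly dependent

Write each element as a coordinate vector in ℝ⁴ using {1, x, …, x^3}.
Row-reduce the matrix whose columns are u, v, w, z.
The reduction yields 2 nonzero rows, so the rank is 2.
Since rank 2 < 4, the set is linearly dependent.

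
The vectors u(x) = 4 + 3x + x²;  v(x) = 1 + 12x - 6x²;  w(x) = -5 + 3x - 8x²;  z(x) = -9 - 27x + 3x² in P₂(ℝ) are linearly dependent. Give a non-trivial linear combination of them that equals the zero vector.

u - 3v + 2w - z = 0

Take coordinates with respect to {1, x, x²}.
Write the vectors as columns of a matrix and find a nonzero vector in its null space.
One solution (up to scaling) is (1, -3, 2, -1).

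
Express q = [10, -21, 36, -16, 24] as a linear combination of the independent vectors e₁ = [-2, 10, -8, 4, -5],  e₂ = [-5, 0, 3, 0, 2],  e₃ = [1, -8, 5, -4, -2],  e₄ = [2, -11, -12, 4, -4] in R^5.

Solve the system with e₁, e₂, e₃, e₄ as columns and q as the right-hand side.
The system has the unique solution (c₁, …, c₄) = (-4, -1, -1, -1).

q = -4e₁ - e₂ - e₃ - e₄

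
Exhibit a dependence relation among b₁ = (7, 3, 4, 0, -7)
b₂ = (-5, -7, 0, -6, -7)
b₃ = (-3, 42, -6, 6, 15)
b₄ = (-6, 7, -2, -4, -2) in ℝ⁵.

Set up α₁b₁ + … + α₄b₄ = 0 and solve the homogeneous system.
A generator of the null space is (0, 3, 1, -3).

3b₂ + b₃ - 3b₄ = 0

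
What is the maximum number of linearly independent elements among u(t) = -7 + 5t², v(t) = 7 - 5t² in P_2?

1

Represent each element by its coordinate vector in ℝ³.
Apply Gaussian elimination to the matrix whose rows are u, v.
Reduction leaves 1 leading entry, giving rank 1.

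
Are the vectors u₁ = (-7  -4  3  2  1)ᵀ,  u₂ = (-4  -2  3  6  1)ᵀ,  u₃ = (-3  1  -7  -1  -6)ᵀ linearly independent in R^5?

linearly independent

Row-reduce the matrix whose columns are u₁, u₂, u₃.
The reduction yields 3 nonzero rows, so the rank is 3.
Since rank = 3 (the number of vectors), the set is linearly independent.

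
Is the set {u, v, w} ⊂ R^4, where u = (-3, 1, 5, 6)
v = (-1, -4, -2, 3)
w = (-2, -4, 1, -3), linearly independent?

Place the vectors as rows of a 3×4 matrix and reduce to echelon form.
The reduction yields 3 nonzero rows, so the rank is 3.
Since rank = 3 (the number of vectors), the set is linearly independent.

linearly independent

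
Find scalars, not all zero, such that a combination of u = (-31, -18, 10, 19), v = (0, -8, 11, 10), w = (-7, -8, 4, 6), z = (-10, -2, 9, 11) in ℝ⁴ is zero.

Solve the homogeneous system with u, v, w, z as columns by row-reducing the coefficient matrix.
The free variable yields coefficients (1, 1, -3, -1) (any nonzero multiple also works).

u + v - 3w - z = 0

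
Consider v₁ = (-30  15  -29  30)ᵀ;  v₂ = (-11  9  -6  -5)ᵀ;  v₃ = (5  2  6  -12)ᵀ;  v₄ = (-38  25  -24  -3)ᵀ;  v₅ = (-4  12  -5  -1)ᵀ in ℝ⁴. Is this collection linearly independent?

linearly dependent

There are 5 vectors in a 4-dimensional space, so they cannot be linearly independent.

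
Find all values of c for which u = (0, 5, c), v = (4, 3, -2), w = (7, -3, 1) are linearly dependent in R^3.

Place the vectors as rows of a 3×3 matrix; dependence ⇔ determinant zero.
The determinant works out to -33*c - 90.
Setting this to zero gives c = -30/11.

c = -30/11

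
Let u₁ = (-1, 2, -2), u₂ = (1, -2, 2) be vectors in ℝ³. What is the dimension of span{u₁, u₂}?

1

Form the matrix with u₁, u₂ as columns and reduce.
Reduction leaves 1 leading entry, giving rank 1.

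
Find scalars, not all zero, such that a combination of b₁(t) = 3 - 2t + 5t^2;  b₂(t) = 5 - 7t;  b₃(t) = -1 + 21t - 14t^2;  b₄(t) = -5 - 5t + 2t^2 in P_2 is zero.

Write each element as a vector in ℝ³ using {1, t, t^2}.
Write the vectors as columns of a matrix and find a nonzero vector in its null space.
The free variable yields coefficients (2, 1, 1, 2) (any nonzero multiple also works).

2b₁ + b₂ + b₃ + 2b₄ = 0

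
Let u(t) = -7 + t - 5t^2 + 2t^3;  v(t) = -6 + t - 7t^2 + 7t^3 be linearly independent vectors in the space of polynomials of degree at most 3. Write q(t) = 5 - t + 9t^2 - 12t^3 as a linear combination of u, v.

Take coordinate vectors relative to {1, t, …, t^3}.
Write q = c₁u + c₂v and equate components.
The system has the unique solution (c₁, c₂) = (1, -2).

q = u - 2v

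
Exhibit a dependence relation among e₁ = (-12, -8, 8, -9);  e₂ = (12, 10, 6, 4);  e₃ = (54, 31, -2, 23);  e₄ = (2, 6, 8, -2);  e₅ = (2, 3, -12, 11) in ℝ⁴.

2e₁ - 3e₂ + e₃ + 2e₄ + e₅ = 0

Row-reduce the matrix with e₁, e₂, e₃, e₄, e₅ as columns; the null space gives the coefficients.
One solution (up to scaling) is (2, -3, 1, 2, 1).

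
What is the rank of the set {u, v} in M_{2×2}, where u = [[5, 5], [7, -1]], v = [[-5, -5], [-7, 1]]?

Use coordinates relative to {E₁₁, E₁₂, E₂₁, E₂₂}.
Apply Gaussian elimination to the matrix whose rows are u, v.
The echelon form has 1 nonzero row, so the rank is 1.

rank 1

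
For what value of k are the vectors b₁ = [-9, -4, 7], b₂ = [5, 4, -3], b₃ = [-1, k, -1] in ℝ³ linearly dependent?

Place the vectors as rows of a 3×3 matrix; dependence ⇔ determinant zero.
Expanding, det = 8*k + 32.
Solving 8*k + 32 = 0 yields k = -4.

k = -4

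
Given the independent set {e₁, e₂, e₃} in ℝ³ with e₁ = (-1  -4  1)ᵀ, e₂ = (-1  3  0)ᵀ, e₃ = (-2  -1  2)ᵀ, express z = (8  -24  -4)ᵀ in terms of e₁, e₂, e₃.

z = 4e₁ - 4e₂ - 4e₃

Since e₁, e₂, e₃ are independent, the coefficients expressing z are uniquely determined by a linear system.
Back-substitution yields (α₁, α₂, α₃) = (4, -4, -4).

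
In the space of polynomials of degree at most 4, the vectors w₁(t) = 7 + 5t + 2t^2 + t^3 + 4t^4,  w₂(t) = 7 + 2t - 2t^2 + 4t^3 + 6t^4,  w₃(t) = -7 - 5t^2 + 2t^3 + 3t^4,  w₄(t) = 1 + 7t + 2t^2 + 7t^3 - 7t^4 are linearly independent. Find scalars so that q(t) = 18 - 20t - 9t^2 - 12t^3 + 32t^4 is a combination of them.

Work in coordinates with respect to the standard basis {1, t, …, t^4}.
Write q = α₁w₁ + … + α₄w₄ and equate components.
Back-substitution yields (α₁, …, α₄) = (-1, 3, -1, -3).

q = -w₁ + 3w₂ - w₃ - 3w₄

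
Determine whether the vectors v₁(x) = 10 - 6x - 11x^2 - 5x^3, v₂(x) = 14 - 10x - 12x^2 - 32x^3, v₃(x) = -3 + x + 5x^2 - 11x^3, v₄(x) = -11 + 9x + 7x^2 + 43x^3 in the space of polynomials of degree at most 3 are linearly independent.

Take coordinates with respect to the standard basis {1, x, …, x^3}.
Row-reduce the matrix whose columns are v₁, v₂, v₃, v₄.
The reduction yields 2 nonzero rows, so the rank is 2.
Since rank 2 < 4, the set is linearly dependent.

linearly dependent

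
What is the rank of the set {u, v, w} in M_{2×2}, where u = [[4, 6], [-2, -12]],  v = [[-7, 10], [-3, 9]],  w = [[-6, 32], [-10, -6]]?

rank 2

Represent each element by its coordinate vector in ℝ⁴.
Form the matrix with u, v, w as columns and reduce.
The echelon form has 2 nonzero rows, so the rank is 2.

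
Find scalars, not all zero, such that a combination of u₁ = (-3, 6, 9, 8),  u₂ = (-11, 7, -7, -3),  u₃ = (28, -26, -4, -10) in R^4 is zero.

2u₁ + 2u₂ + u₃ = 0

Set up α₁u₁ + … + α₃u₃ = 0 and solve the homogeneous system.
One solution (up to scaling) is (2, 2, 1).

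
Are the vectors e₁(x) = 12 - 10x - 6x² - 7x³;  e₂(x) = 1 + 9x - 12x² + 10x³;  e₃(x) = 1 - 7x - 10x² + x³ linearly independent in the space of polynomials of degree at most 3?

Take coordinates with respect to the standard basis {1, x, …, x³}.
Row-reduce the matrix whose columns are e₁, e₂, e₃.
The reduction yields 3 nonzero rows, so the rank is 3.
Since rank = 3 (the number of vectors), the set is linearly independent.

linearly independent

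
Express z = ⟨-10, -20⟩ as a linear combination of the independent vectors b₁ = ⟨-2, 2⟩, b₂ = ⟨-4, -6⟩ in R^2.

Set up the augmented matrix [b₁ | b₂ | z] and row-reduce.
The system has the unique solution (c₁, c₂) = (-1, 3).

z = -b₁ + 3b₂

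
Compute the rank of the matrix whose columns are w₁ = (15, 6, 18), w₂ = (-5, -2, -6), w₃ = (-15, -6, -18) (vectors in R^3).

rank 1

Row-reduce the 3×3 matrix with these as rows.
Reduction leaves 1 leading entry, giving rank 1.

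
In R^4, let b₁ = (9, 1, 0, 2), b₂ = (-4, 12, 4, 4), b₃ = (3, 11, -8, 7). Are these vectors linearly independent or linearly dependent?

Row-reduce the matrix whose columns are b₁, b₂, b₃.
The reduction yields 3 nonzero rows, so the rank is 3.
Since rank = 3 (the number of vectors), the set is linearly independent.

linearly independent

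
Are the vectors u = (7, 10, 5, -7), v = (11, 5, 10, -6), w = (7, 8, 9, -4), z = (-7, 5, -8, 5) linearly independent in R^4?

Form the 4×4 matrix with these as columns; its determinant is -1350.
A nonzero determinant means the columns are linearly independent.

linearly independent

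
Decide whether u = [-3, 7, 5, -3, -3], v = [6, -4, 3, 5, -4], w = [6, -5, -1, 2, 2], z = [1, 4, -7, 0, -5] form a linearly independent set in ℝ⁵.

Place the vectors as rows of a 4×5 matrix and reduce to echelon form.
The reduction yields 4 nonzero rows, so the rank is 4.
Since rank = 4 (the number of vectors), the set is linearly independent.

linearly independent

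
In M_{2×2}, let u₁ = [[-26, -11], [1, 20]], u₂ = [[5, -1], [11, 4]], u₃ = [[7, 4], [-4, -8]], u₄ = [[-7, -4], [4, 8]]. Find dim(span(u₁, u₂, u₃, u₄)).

dim = 2

Use coordinates relative to {E₁₁, E₁₂, E₂₁, E₂₂}.
Apply Gaussian elimination to the matrix whose rows are u₁, u₂, u₃, u₄.
Exactly 2 pivots survive; hence the rank is 2.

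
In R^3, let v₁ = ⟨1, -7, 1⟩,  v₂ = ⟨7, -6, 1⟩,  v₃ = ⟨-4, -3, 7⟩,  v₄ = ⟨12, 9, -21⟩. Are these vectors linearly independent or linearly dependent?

linearly dependent

There are 4 vectors in a 3-dimensional space, so they cannot be linearly independent.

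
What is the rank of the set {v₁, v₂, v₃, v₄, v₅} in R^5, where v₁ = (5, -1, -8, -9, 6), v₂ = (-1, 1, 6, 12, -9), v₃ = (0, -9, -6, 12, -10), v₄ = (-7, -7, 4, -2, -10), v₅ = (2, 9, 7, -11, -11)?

rank 5

Apply Gaussian elimination to the matrix whose rows are v₁, v₂, v₃, v₄, v₅.
Reduction leaves 5 leading entries, giving rank 5.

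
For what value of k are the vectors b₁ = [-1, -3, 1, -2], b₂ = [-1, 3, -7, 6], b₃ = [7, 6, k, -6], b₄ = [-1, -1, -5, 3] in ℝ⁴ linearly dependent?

k = 13

Place the vectors as rows of a 4×4 matrix; dependence ⇔ determinant zero.
The determinant works out to 182 - 14*k.
Solving 182 - 14*k = 0 yields k = 13.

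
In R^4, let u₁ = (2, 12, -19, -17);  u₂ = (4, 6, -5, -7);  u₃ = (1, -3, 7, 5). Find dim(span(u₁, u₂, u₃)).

2

Row-reduce the 3×4 matrix with these as rows.
Reduction leaves 2 leading entries, giving rank 2.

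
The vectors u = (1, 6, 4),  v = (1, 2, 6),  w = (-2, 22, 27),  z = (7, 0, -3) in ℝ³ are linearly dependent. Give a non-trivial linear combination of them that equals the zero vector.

Write the vectors as columns of a matrix and find a nonzero vector in its null space.
A generator of the null space is (3, 2, -1, -1).

3u + 2v - w - z = 0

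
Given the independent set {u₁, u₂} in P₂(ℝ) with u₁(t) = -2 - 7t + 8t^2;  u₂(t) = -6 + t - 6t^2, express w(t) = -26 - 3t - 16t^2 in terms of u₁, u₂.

w = u₁ + 4u₂

Work in coordinates with respect to the standard basis {1, t, t^2}.
Write w = a₁u₁ + a₂u₂ and equate components.
Back-substitution yields (a₁, a₂) = (1, 4).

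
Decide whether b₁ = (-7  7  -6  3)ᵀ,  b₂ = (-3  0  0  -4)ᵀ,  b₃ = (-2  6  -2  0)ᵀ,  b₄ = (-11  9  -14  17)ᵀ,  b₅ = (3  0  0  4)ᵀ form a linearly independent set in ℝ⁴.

There are 5 vectors in a 4-dimensional space, so they cannot be linearly independent.

linearly dependent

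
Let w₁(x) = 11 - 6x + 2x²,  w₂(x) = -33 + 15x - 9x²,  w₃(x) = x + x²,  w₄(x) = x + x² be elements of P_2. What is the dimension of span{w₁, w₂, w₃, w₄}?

Pass to coordinate vectors with respect to the basis {1, x, x²}.
Form the matrix with w₁, w₂, w₃, w₄ as columns and reduce.
Exactly 2 pivots survive; hence the rank is 2.
(With 4 elements in a 3-dimensional space the rank is at most 3.)

dim = 2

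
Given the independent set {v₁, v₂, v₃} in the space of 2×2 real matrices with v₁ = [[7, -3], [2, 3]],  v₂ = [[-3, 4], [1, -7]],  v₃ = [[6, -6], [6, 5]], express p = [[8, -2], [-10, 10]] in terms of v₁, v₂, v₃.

p = 2v₁ - 2v₂ - 2v₃

Work in coordinates with respect to the standard basis {E₁₁, E₁₂, E₂₁, E₂₂}.
Since v₁, v₂, v₃ are independent, the coefficients expressing p are uniquely determined by a linear system.
The system has the unique solution (a₁, a₂, a₃) = (2, -2, -2).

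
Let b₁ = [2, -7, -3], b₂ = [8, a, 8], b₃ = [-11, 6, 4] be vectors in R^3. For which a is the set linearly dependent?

a = 24

The set is linearly dependent precisely when det[b₁; b₂; b₃] = 0.
The determinant works out to 600 - 25*a.
Solving 600 - 25*a = 0 yields a = 24.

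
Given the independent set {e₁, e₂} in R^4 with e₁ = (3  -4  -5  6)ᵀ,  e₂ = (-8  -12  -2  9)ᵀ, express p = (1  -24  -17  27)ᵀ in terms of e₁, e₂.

Since e₁, e₂ are independent, the coefficients expressing p are uniquely determined by a linear system.
The system has the unique solution (α₁, α₂) = (3, 1).

p = 3e₁ + e₂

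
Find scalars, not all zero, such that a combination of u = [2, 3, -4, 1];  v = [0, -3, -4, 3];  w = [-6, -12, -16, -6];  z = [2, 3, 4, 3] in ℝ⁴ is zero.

Write the vectors as columns of a matrix and find a nonzero vector in its null space.
The free variable yields coefficients (0, 1, -1, -3) (any nonzero multiple also works).

v - w - 3z = 0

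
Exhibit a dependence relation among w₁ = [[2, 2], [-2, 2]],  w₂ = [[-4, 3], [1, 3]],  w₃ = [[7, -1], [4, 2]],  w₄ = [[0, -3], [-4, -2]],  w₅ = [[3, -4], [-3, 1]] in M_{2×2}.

w₂ + w₃ + 2w₄ - w₅ = 0

Write each element as a vector in ℝ⁴ using {E₁₁, E₁₂, E₂₁, E₂₂}.
Set up α₁w₁ + … + α₅w₅ = 0 and solve the homogeneous system.
One solution (up to scaling) is (0, 1, 1, 2, -1).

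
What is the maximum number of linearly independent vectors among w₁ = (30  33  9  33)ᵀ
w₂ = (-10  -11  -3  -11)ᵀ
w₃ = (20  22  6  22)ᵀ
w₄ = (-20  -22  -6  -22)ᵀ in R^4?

1

Put the 4×4 matrix [w₁|w₂|w₃|w₄] into echelon form.
There is 1 pivot column, so rank = 1.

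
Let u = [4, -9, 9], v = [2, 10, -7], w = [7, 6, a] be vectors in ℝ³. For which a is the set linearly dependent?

Dependence holds iff the 3×3 matrix [u v w] is singular.
Cofactor expansion gives det = 58*a + 87.
Setting this to zero gives a = -3/2.

a = -3/2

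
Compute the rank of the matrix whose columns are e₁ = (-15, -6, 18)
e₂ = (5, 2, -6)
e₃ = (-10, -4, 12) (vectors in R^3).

Form the matrix with e₁, e₂, e₃ as columns and reduce.
The echelon form has 1 nonzero row, so the rank is 1.

rank 1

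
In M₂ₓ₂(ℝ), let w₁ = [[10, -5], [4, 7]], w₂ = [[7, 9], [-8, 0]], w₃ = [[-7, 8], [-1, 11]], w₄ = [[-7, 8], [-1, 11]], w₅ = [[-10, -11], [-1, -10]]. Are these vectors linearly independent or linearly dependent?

Write each element as a coordinate vector in ℝ⁴ using {E₁₁, E₁₂, E₂₁, E₂₂}.
There are 5 vectors in a 4-dimensional space, so they cannot be linearly independent.

linearly dependent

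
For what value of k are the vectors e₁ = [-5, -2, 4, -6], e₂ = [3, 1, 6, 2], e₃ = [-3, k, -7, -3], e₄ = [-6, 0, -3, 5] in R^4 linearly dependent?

The set is linearly dependent precisely when det[e₁; e₂; e₃; e₄] = 0.
The determinant works out to 450*k + 550.
This vanishes exactly when k = -11/9.

k = -11/9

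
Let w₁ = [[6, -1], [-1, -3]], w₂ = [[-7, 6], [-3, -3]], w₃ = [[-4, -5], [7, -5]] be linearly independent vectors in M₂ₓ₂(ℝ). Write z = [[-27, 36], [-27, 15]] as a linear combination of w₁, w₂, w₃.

Work in coordinates with respect to the standard basis {E₁₁, E₁₂, E₂₁, E₂₂}.
Write z = α₁w₁ + … + α₃w₃ and equate components.
The system has the unique solution (α₁, α₂, α₃) = (-3, 3, -3).

z = -3w₁ + 3w₂ - 3w₃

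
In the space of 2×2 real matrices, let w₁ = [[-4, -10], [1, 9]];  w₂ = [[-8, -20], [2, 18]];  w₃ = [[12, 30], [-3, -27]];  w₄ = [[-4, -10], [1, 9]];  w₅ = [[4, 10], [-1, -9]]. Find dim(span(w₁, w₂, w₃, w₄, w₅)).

dim = 1

Represent each element by its coordinate vector in ℝ⁴.
Form the matrix with w₁, w₂, w₃, w₄, w₅ as columns and reduce.
The echelon form has 1 nonzero row, so the rank is 1.
(With 5 elements in a 4-dimensional space the rank is at most 4.)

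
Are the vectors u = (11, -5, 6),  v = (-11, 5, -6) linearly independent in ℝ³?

linearly dependent

Place the vectors as rows of a 2×3 matrix and reduce to echelon form.
The reduction yields 1 nonzero row, so the rank is 1.
Since rank 1 < 2, the set is linearly dependent.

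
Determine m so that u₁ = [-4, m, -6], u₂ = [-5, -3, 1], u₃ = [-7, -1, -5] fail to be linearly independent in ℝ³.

Dependence holds iff the 3×3 matrix [u₁ u₂ u₃] is singular.
Expanding, det = 32 - 32*m.
Setting this to zero gives m = 1.

m = 1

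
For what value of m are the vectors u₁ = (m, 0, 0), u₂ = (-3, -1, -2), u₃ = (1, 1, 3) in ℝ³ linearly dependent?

m = 0

The set is linearly dependent precisely when det[u₁; u₂; u₃] = 0.
Expanding, det = -m.
Setting this to zero gives m = 0.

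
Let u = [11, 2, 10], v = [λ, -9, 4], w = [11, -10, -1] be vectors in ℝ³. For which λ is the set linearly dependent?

λ = 33/2

Place the vectors as rows of a 3×3 matrix; dependence ⇔ determinant zero.
The determinant works out to 1617 - 98*λ.
Solving 1617 - 98*λ = 0 yields λ = 33/2.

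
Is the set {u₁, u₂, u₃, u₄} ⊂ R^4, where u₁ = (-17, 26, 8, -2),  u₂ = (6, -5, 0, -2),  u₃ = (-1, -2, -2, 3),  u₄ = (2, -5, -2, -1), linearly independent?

The matrix [u₁|u₂|u₃|u₄] has determinant 0.
A zero determinant means the columns are linearly dependent.

linearly dependent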